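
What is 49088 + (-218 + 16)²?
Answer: 89892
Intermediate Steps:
49088 + (-218 + 16)² = 49088 + (-202)² = 49088 + 40804 = 89892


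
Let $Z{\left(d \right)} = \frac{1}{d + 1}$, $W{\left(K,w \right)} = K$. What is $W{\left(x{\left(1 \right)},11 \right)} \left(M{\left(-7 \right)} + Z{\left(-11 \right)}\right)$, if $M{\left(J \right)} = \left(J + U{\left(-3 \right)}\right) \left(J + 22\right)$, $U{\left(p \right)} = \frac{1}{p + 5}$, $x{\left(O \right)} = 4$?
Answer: $- \frac{1952}{5} \approx -390.4$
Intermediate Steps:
$U{\left(p \right)} = \frac{1}{5 + p}$
$M{\left(J \right)} = \left(\frac{1}{2} + J\right) \left(22 + J\right)$ ($M{\left(J \right)} = \left(J + \frac{1}{5 - 3}\right) \left(J + 22\right) = \left(J + \frac{1}{2}\right) \left(22 + J\right) = \left(\frac{1}{2} + J\right) \left(22 + J\right)$)
$Z{\left(d \right)} = \frac{1}{1 + d}$
$W{\left(x{\left(1 \right)},11 \right)} \left(M{\left(-7 \right)} + Z{\left(-11 \right)}\right) = 4 \left(\left(11 + \left(-7\right)^{2} + \frac{45}{2} \left(-7\right)\right) + \frac{1}{1 - 11}\right) = 4 \left(\left(11 + 49 - \frac{315}{2}\right) + \frac{1}{-10}\right) = 4 \left(- \frac{195}{2} - \frac{1}{10}\right) = 4 \left(- \frac{488}{5}\right) = - \frac{1952}{5}$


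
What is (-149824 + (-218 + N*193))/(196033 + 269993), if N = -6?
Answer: -25200/77671 ≈ -0.32445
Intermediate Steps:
(-149824 + (-218 + N*193))/(196033 + 269993) = (-149824 + (-218 - 6*193))/(196033 + 269993) = (-149824 + (-218 - 1158))/466026 = (-149824 - 1376)*(1/466026) = -151200*1/466026 = -25200/77671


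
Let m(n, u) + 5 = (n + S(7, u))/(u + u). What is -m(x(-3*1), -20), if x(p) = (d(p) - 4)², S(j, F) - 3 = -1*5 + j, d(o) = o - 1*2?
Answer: 143/20 ≈ 7.1500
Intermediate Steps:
d(o) = -2 + o (d(o) = o - 2 = -2 + o)
S(j, F) = -2 + j (S(j, F) = 3 + (-1*5 + j) = 3 + (-5 + j) = -2 + j)
x(p) = (-6 + p)² (x(p) = ((-2 + p) - 4)² = (-6 + p)²)
m(n, u) = -5 + (5 + n)/(2*u) (m(n, u) = -5 + (n + (-2 + 7))/(u + u) = -5 + (n + 5)/((2*u)) = -5 + (5 + n)*(1/(2*u)) = -5 + (5 + n)/(2*u))
-m(x(-3*1), -20) = -(5 + (-6 - 3*1)² - 10*(-20))/(2*(-20)) = -(-1)*(5 + (-6 - 3)² + 200)/(2*20) = -(-1)*(5 + (-9)² + 200)/(2*20) = -(-1)*(5 + 81 + 200)/(2*20) = -(-1)*286/(2*20) = -1*(-143/20) = 143/20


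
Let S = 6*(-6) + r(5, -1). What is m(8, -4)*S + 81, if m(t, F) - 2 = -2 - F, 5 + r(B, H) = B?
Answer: -63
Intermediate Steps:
r(B, H) = -5 + B
m(t, F) = -F (m(t, F) = 2 + (-2 - F) = -F)
S = -36 (S = 6*(-6) + (-5 + 5) = -36 + 0 = -36)
m(8, -4)*S + 81 = -1*(-4)*(-36) + 81 = 4*(-36) + 81 = -144 + 81 = -63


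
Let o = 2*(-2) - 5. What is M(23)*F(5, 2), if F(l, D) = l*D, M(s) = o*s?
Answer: -2070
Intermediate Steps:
o = -9 (o = -4 - 5 = -9)
M(s) = -9*s
F(l, D) = D*l
M(23)*F(5, 2) = (-9*23)*(2*5) = -207*10 = -2070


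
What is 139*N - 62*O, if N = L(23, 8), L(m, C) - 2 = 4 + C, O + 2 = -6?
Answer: 2442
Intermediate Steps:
O = -8 (O = -2 - 6 = -8)
L(m, C) = 6 + C (L(m, C) = 2 + (4 + C) = 6 + C)
N = 14 (N = 6 + 8 = 14)
139*N - 62*O = 139*14 - 62*(-8) = 1946 + 496 = 2442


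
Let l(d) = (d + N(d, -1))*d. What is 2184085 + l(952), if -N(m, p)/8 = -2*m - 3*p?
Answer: 17568405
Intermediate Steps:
N(m, p) = 16*m + 24*p (N(m, p) = -8*(-2*m - 3*p) = -8*(-3*p - 2*m) = 16*m + 24*p)
l(d) = d*(-24 + 17*d) (l(d) = (d + (16*d + 24*(-1)))*d = (d + (16*d - 24))*d = (d + (-24 + 16*d))*d = (-24 + 17*d)*d = d*(-24 + 17*d))
2184085 + l(952) = 2184085 + 952*(-24 + 17*952) = 2184085 + 952*(-24 + 16184) = 2184085 + 952*16160 = 2184085 + 15384320 = 17568405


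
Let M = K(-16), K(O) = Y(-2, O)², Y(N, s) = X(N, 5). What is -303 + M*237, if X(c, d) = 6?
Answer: 8229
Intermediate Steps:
Y(N, s) = 6
K(O) = 36 (K(O) = 6² = 36)
M = 36
-303 + M*237 = -303 + 36*237 = -303 + 8532 = 8229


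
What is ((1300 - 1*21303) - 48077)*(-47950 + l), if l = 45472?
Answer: 168702240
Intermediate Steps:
((1300 - 1*21303) - 48077)*(-47950 + l) = ((1300 - 1*21303) - 48077)*(-47950 + 45472) = ((1300 - 21303) - 48077)*(-2478) = (-20003 - 48077)*(-2478) = -68080*(-2478) = 168702240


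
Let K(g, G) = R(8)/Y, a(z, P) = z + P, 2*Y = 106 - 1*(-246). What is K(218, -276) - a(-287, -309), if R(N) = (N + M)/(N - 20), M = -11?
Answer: 419585/704 ≈ 596.00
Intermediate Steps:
R(N) = (-11 + N)/(-20 + N) (R(N) = (N - 11)/(N - 20) = (-11 + N)/(-20 + N))
Y = 176 (Y = (106 - 1*(-246))/2 = (106 + 246)/2 = (1/2)*352 = 176)
a(z, P) = P + z
K(g, G) = 1/704 (K(g, G) = ((-11 + 8)/(-20 + 8))/176 = (-3/(-12))*(1/176) = -1/12*(-3)*(1/176) = (1/4)*(1/176) = 1/704)
K(218, -276) - a(-287, -309) = 1/704 - (-309 - 287) = 1/704 - 1*(-596) = 1/704 + 596 = 419585/704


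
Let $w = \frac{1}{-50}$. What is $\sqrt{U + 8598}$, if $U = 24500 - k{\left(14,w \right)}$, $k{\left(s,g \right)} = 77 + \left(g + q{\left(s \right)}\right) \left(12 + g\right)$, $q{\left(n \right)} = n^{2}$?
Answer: $\frac{\sqrt{76682899}}{50} \approx 175.14$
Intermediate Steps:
$w = - \frac{1}{50} \approx -0.02$
$k{\left(s,g \right)} = 77 + \left(12 + g\right) \left(g + s^{2}\right)$ ($k{\left(s,g \right)} = 77 + \left(g + s^{2}\right) \left(12 + g\right) = 77 + \left(12 + g\right) \left(g + s^{2}\right)$)
$U = \frac{55187899}{2500}$ ($U = 24500 - \left(77 + \left(- \frac{1}{50}\right)^{2} + 12 \left(- \frac{1}{50}\right) + 12 \cdot 14^{2} - \frac{14^{2}}{50}\right) = 24500 - \left(77 + \frac{1}{2500} - \frac{6}{25} + 12 \cdot 196 - \frac{98}{25}\right) = 24500 - \left(77 + \frac{1}{2500} - \frac{6}{25} + 2352 - \frac{98}{25}\right) = 24500 - \frac{6062101}{2500} = \frac{55187899}{2500} \approx 22075.0$)
$\sqrt{U + 8598} = \sqrt{\frac{55187899}{2500} + 8598} = \sqrt{\frac{76682899}{2500}} = \frac{\sqrt{76682899}}{50}$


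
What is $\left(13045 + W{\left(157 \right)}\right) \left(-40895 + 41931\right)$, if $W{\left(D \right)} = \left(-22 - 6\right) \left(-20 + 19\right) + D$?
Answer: $13706280$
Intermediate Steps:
$W{\left(D \right)} = 28 + D$ ($W{\left(D \right)} = \left(-28\right) \left(-1\right) + D = 28 + D$)
$\left(13045 + W{\left(157 \right)}\right) \left(-40895 + 41931\right) = \left(13045 + \left(28 + 157\right)\right) \left(-40895 + 41931\right) = \left(13045 + 185\right) 1036 = 13230 \cdot 1036 = 13706280$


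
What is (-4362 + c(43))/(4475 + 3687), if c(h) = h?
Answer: -617/1166 ≈ -0.52916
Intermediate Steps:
(-4362 + c(43))/(4475 + 3687) = (-4362 + 43)/(4475 + 3687) = -4319/8162 = -4319*1/8162 = -617/1166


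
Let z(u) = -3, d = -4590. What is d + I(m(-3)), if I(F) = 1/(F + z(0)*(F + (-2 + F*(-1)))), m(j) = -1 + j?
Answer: -9179/2 ≈ -4589.5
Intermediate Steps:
I(F) = 1/(6 + F) (I(F) = 1/(F - 3*(F + (-2 + F*(-1)))) = 1/(F - 3*(F + (-2 - F))) = 1/(F - 3*(-2)) = 1/(F + 6) = 1/(6 + F))
d + I(m(-3)) = -4590 + 1/(6 + (-1 - 3)) = -4590 + 1/(6 - 4) = -4590 + 1/2 = -4590 + ½ = -9179/2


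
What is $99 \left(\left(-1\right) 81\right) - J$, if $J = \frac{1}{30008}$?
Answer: $- \frac{240634153}{30008} \approx -8019.0$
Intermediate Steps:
$J = \frac{1}{30008} \approx 3.3324 \cdot 10^{-5}$
$99 \left(\left(-1\right) 81\right) - J = 99 \left(\left(-1\right) 81\right) - \frac{1}{30008} = 99 \left(-81\right) - \frac{1}{30008} = -8019 - \frac{1}{30008} = - \frac{240634153}{30008}$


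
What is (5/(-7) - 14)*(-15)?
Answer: 1545/7 ≈ 220.71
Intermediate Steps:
(5/(-7) - 14)*(-15) = (5*(-⅐) - 14)*(-15) = (-5/7 - 14)*(-15) = -103/7*(-15) = 1545/7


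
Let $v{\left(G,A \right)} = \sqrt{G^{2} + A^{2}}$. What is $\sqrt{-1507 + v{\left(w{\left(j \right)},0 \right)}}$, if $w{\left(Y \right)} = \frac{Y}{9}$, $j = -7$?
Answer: $\frac{2 i \sqrt{3389}}{3} \approx 38.81 i$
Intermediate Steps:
$w{\left(Y \right)} = \frac{Y}{9}$ ($w{\left(Y \right)} = Y \frac{1}{9} = \frac{Y}{9}$)
$v{\left(G,A \right)} = \sqrt{A^{2} + G^{2}}$
$\sqrt{-1507 + v{\left(w{\left(j \right)},0 \right)}} = \sqrt{-1507 + \sqrt{0^{2} + \left(\frac{1}{9} \left(-7\right)\right)^{2}}} = \sqrt{-1507 + \sqrt{0 + \left(- \frac{7}{9}\right)^{2}}} = \sqrt{-1507 + \sqrt{0 + \frac{49}{81}}} = \sqrt{-1507 + \sqrt{\frac{49}{81}}} = \sqrt{-1507 + \frac{7}{9}} = \sqrt{- \frac{13556}{9}} = \frac{2 i \sqrt{3389}}{3}$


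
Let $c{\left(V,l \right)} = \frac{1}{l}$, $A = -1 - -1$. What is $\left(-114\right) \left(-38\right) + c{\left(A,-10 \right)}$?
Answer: $\frac{43319}{10} \approx 4331.9$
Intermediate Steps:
$A = 0$ ($A = -1 + 1 = 0$)
$\left(-114\right) \left(-38\right) + c{\left(A,-10 \right)} = \left(-114\right) \left(-38\right) + \frac{1}{-10} = 4332 - \frac{1}{10} = \frac{43319}{10}$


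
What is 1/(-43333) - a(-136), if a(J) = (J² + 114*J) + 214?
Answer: -138925599/43333 ≈ -3206.0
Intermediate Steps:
a(J) = 214 + J² + 114*J
1/(-43333) - a(-136) = 1/(-43333) - (214 + (-136)² + 114*(-136)) = -1/43333 - (214 + 18496 - 15504) = -1/43333 - 1*3206 = -1/43333 - 3206 = -138925599/43333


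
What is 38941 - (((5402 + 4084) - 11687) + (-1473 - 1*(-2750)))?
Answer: 39865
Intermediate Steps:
38941 - (((5402 + 4084) - 11687) + (-1473 - 1*(-2750))) = 38941 - ((9486 - 11687) + (-1473 + 2750)) = 38941 - (-2201 + 1277) = 38941 - 1*(-924) = 38941 + 924 = 39865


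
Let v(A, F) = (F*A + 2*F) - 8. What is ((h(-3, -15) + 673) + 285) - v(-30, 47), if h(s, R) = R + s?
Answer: 2264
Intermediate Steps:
v(A, F) = -8 + 2*F + A*F (v(A, F) = (A*F + 2*F) - 8 = (2*F + A*F) - 8 = -8 + 2*F + A*F)
((h(-3, -15) + 673) + 285) - v(-30, 47) = (((-15 - 3) + 673) + 285) - (-8 + 2*47 - 30*47) = ((-18 + 673) + 285) - (-8 + 94 - 1410) = (655 + 285) - 1*(-1324) = 940 + 1324 = 2264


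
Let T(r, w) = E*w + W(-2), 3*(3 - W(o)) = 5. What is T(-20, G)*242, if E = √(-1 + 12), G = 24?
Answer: 968/3 + 5808*√11 ≈ 19586.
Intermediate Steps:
W(o) = 4/3 (W(o) = 3 - ⅓*5 = 3 - 5/3 = 4/3)
E = √11 ≈ 3.3166
T(r, w) = 4/3 + w*√11 (T(r, w) = √11*w + 4/3 = w*√11 + 4/3 = 4/3 + w*√11)
T(-20, G)*242 = (4/3 + 24*√11)*242 = 968/3 + 5808*√11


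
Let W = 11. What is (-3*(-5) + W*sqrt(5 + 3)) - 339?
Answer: -324 + 22*sqrt(2) ≈ -292.89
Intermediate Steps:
(-3*(-5) + W*sqrt(5 + 3)) - 339 = (-3*(-5) + 11*sqrt(5 + 3)) - 339 = (15 + 11*sqrt(8)) - 339 = (15 + 11*(2*sqrt(2))) - 339 = (15 + 22*sqrt(2)) - 339 = -324 + 22*sqrt(2)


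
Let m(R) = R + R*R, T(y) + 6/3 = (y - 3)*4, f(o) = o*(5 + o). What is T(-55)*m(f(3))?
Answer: -140400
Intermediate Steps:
T(y) = -14 + 4*y (T(y) = -2 + (y - 3)*4 = -2 + (-3 + y)*4 = -2 + (-12 + 4*y) = -14 + 4*y)
m(R) = R + R²
T(-55)*m(f(3)) = (-14 + 4*(-55))*((3*(5 + 3))*(1 + 3*(5 + 3))) = (-14 - 220)*((3*8)*(1 + 3*8)) = -5616*(1 + 24) = -5616*25 = -234*600 = -140400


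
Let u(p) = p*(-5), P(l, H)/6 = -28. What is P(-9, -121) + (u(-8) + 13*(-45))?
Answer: -713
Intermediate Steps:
P(l, H) = -168 (P(l, H) = 6*(-28) = -168)
u(p) = -5*p
P(-9, -121) + (u(-8) + 13*(-45)) = -168 + (-5*(-8) + 13*(-45)) = -168 + (40 - 585) = -168 - 545 = -713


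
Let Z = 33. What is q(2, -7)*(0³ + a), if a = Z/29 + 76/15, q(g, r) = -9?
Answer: -8097/145 ≈ -55.841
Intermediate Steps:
a = 2699/435 (a = 33/29 + 76/15 = 2699/435 ≈ 6.2046)
q(2, -7)*(0³ + a) = -9*(0³ + 2699/435) = -9*(0 + 2699/435) = -9*2699/435 = -8097/145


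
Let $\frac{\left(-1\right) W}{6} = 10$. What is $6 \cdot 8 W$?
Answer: $-2880$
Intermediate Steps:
$W = -60$ ($W = \left(-6\right) 10 = -60$)
$6 \cdot 8 W = 6 \cdot 8 \left(-60\right) = 48 \left(-60\right) = -2880$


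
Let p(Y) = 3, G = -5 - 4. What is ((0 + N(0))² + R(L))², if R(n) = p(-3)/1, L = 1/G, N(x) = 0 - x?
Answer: 9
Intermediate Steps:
N(x) = -x
G = -9
L = -⅑ (L = 1/(-9) = -⅑ ≈ -0.11111)
R(n) = 3 (R(n) = 3/1 = 3*1 = 3)
((0 + N(0))² + R(L))² = ((0 - 1*0)² + 3)² = ((0 + 0)² + 3)² = (0² + 3)² = (0 + 3)² = 3² = 9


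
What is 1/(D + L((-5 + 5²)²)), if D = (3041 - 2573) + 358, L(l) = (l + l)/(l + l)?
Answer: 1/827 ≈ 0.0012092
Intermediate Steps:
L(l) = 1 (L(l) = (2*l)/((2*l)) = (2*l)*(1/(2*l)) = 1)
D = 826 (D = 468 + 358 = 826)
1/(D + L((-5 + 5²)²)) = 1/(826 + 1) = 1/827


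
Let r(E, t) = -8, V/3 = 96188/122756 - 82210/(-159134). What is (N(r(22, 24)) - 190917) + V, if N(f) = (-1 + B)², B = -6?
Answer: -466058001396502/2441831663 ≈ -1.9086e+5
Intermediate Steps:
V = 9524456982/2441831663 (V = 3*(96188/122756 - 82210/(-159134)) = 3*(96188*(1/122756) - 82210*(-1/159134)) = 3*(24047/30689 + 41105/79567) = 3*(3174818994/2441831663) = 9524456982/2441831663 ≈ 3.9005)
N(f) = 49 (N(f) = (-1 - 6)² = (-7)² = 49)
(N(r(22, 24)) - 190917) + V = (49 - 190917) + 9524456982/2441831663 = -190868 + 9524456982/2441831663 = -466058001396502/2441831663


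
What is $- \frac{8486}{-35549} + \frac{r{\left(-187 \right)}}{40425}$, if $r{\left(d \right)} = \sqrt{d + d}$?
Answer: $\frac{8486}{35549} + \frac{i \sqrt{374}}{40425} \approx 0.23871 + 0.00047839 i$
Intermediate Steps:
$r{\left(d \right)} = \sqrt{2} \sqrt{d}$ ($r{\left(d \right)} = \sqrt{2 d} = \sqrt{2} \sqrt{d}$)
$- \frac{8486}{-35549} + \frac{r{\left(-187 \right)}}{40425} = - \frac{8486}{-35549} + \frac{\sqrt{2} \sqrt{-187}}{40425} = \left(-8486\right) \left(- \frac{1}{35549}\right) + \sqrt{2} i \sqrt{187} \cdot \frac{1}{40425} = \frac{8486}{35549} + i \sqrt{374} \cdot \frac{1}{40425} = \frac{8486}{35549} + \frac{i \sqrt{374}}{40425}$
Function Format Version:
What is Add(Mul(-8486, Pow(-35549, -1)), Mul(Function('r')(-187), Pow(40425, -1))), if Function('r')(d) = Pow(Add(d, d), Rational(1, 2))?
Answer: Add(Rational(8486, 35549), Mul(Rational(1, 40425), I, Pow(374, Rational(1, 2)))) ≈ Add(0.23871, Mul(0.00047839, I))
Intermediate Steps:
Function('r')(d) = Mul(Pow(2, Rational(1, 2)), Pow(d, Rational(1, 2))) (Function('r')(d) = Pow(Mul(2, d), Rational(1, 2)) = Mul(Pow(2, Rational(1, 2)), Pow(d, Rational(1, 2))))
Add(Mul(-8486, Pow(-35549, -1)), Mul(Function('r')(-187), Pow(40425, -1))) = Add(Mul(-8486, Pow(-35549, -1)), Mul(Mul(Pow(2, Rational(1, 2)), Pow(-187, Rational(1, 2))), Pow(40425, -1))) = Add(Mul(-8486, Rational(-1, 35549)), Mul(Mul(Pow(2, Rational(1, 2)), Mul(I, Pow(187, Rational(1, 2)))), Rational(1, 40425))) = Add(Rational(8486, 35549), Mul(Mul(I, Pow(374, Rational(1, 2))), Rational(1, 40425))) = Add(Rational(8486, 35549), Mul(Rational(1, 40425), I, Pow(374, Rational(1, 2))))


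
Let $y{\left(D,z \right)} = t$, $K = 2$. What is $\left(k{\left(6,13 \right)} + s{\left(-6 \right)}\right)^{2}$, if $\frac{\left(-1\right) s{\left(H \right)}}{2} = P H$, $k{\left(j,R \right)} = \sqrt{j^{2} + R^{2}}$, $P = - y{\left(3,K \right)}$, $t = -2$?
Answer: $\left(24 + \sqrt{205}\right)^{2} \approx 1468.3$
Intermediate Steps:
$y{\left(D,z \right)} = -2$
$P = 2$ ($P = \left(-1\right) \left(-2\right) = 2$)
$k{\left(j,R \right)} = \sqrt{R^{2} + j^{2}}$
$s{\left(H \right)} = - 4 H$ ($s{\left(H \right)} = - 2 \cdot 2 H = - 4 H$)
$\left(k{\left(6,13 \right)} + s{\left(-6 \right)}\right)^{2} = \left(\sqrt{13^{2} + 6^{2}} - -24\right)^{2} = \left(\sqrt{169 + 36} + 24\right)^{2} = \left(\sqrt{205} + 24\right)^{2} = \left(24 + \sqrt{205}\right)^{2}$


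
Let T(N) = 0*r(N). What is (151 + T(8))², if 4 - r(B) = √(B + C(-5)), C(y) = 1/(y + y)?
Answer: 22801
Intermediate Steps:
C(y) = 1/(2*y)
r(B) = 4 - √(-⅒ + B) (r(B) = 4 - √(B + (½)/(-5)) = 4 - √(B + (½)*(-⅕)) = 4 - √(B - ⅒) = 4 - √(-⅒ + B))
T(N) = 0 (T(N) = 0*(4 - √(-10 + 100*N)/10) = 0)
(151 + T(8))² = (151 + 0)² = 151² = 22801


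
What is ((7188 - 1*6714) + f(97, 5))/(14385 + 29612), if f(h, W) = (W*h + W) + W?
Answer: 969/43997 ≈ 0.022024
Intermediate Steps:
f(h, W) = 2*W + W*h (f(h, W) = (W + W*h) + W = 2*W + W*h)
((7188 - 1*6714) + f(97, 5))/(14385 + 29612) = ((7188 - 1*6714) + 5*(2 + 97))/(14385 + 29612) = ((7188 - 6714) + 5*99)/43997 = (474 + 495)*(1/43997) = 969*(1/43997) = 969/43997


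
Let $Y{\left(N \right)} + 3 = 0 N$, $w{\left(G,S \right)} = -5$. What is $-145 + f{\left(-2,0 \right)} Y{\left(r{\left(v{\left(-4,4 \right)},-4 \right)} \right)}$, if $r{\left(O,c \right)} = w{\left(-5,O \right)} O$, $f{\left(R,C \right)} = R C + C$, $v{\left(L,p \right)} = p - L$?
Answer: $-145$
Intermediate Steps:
$f{\left(R,C \right)} = C + C R$ ($f{\left(R,C \right)} = C R + C = C + C R$)
$r{\left(O,c \right)} = - 5 O$
$Y{\left(N \right)} = -3$ ($Y{\left(N \right)} = -3 + 0 N = -3 + 0 = -3$)
$-145 + f{\left(-2,0 \right)} Y{\left(r{\left(v{\left(-4,4 \right)},-4 \right)} \right)} = -145 + 0 \left(1 - 2\right) \left(-3\right) = -145 + 0 \left(-1\right) \left(-3\right) = -145 + 0 \left(-3\right) = -145 + 0 = -145$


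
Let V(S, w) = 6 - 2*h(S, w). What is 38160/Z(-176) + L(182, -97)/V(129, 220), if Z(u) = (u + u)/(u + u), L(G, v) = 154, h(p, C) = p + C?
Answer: 13203283/346 ≈ 38160.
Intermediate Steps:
h(p, C) = C + p
Z(u) = 1 (Z(u) = (2*u)/((2*u)) = (2*u)*(1/(2*u)) = 1)
V(S, w) = 6 - 2*S - 2*w (V(S, w) = 6 - 2*(w + S) = 6 - 2*(S + w) = 6 + (-2*S - 2*w) = 6 - 2*S - 2*w)
38160/Z(-176) + L(182, -97)/V(129, 220) = 38160/1 + 154/(6 - 2*129 - 2*220) = 38160*1 + 154/(6 - 258 - 440) = 38160 + 154/(-692) = 38160 + 154*(-1/692) = 38160 - 77/346 = 13203283/346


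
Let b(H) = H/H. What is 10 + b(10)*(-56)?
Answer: -46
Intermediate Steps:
b(H) = 1
10 + b(10)*(-56) = 10 + 1*(-56) = 10 - 56 = -46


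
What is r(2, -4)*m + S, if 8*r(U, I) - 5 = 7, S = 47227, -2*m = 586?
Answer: 93575/2 ≈ 46788.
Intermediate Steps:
m = -293 (m = -½*586 = -293)
r(U, I) = 3/2 (r(U, I) = 5/8 + (⅛)*7 = 5/8 + 7/8 = 3/2)
r(2, -4)*m + S = (3/2)*(-293) + 47227 = -879/2 + 47227 = 93575/2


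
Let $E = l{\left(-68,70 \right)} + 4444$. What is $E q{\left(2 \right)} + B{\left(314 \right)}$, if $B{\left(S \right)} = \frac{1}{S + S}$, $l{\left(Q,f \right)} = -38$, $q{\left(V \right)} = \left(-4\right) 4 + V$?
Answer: $- \frac{38737551}{628} \approx -61684.0$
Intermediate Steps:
$q{\left(V \right)} = -16 + V$
$B{\left(S \right)} = \frac{1}{2 S}$
$E = 4406$ ($E = -38 + 4444 = 4406$)
$E q{\left(2 \right)} + B{\left(314 \right)} = 4406 \left(-16 + 2\right) + \frac{1}{2 \cdot 314} = 4406 \left(-14\right) + \frac{1}{2} \cdot \frac{1}{314} = -61684 + \frac{1}{628} = - \frac{38737551}{628}$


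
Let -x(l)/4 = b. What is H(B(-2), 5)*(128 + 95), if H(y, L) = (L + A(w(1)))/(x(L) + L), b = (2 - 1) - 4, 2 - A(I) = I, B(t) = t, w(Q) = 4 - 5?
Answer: 1784/17 ≈ 104.94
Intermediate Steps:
w(Q) = -1
A(I) = 2 - I
b = -3 (b = 1 - 4 = -3)
x(l) = 12 (x(l) = -4*(-3) = 12)
H(y, L) = (3 + L)/(12 + L) (H(y, L) = (L + (2 - 1*(-1)))/(12 + L) = (L + (2 + 1))/(12 + L) = (L + 3)/(12 + L) = (3 + L)/(12 + L))
H(B(-2), 5)*(128 + 95) = ((3 + 5)/(12 + 5))*(128 + 95) = (8/17)*223 = 1784/17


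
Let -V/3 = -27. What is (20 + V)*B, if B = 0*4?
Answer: 0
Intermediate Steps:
V = 81 (V = -3*(-27) = 81)
B = 0
(20 + V)*B = (20 + 81)*0 = 101*0 = 0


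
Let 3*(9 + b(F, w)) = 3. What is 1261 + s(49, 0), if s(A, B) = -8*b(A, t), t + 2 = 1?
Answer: 1325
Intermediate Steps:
t = -1 (t = -2 + 1 = -1)
b(F, w) = -8 (b(F, w) = -9 + (⅓)*3 = -9 + 1 = -8)
s(A, B) = 64 (s(A, B) = -8*(-8) = 64)
1261 + s(49, 0) = 1261 + 64 = 1325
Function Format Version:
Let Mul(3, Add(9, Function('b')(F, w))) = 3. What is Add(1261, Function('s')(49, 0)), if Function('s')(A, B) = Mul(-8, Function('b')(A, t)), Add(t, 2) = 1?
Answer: 1325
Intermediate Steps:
t = -1 (t = Add(-2, 1) = -1)
Function('b')(F, w) = -8 (Function('b')(F, w) = Add(-9, Mul(Rational(1, 3), 3)) = Add(-9, 1) = -8)
Function('s')(A, B) = 64 (Function('s')(A, B) = Mul(-8, -8) = 64)
Add(1261, Function('s')(49, 0)) = Add(1261, 64) = 1325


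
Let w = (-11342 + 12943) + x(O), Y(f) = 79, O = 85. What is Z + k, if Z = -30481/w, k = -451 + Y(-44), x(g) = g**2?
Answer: -3313753/8826 ≈ -375.45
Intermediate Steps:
k = -372 (k = -451 + 79 = -372)
w = 8826 (w = (-11342 + 12943) + 85**2 = 1601 + 7225 = 8826)
Z = -30481/8826 ≈ -3.4535
Z + k = -30481/8826 - 372 = -3313753/8826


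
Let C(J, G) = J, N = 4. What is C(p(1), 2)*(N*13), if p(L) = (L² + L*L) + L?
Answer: 156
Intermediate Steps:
p(L) = L + 2*L² (p(L) = (L² + L²) + L = 2*L² + L = L + 2*L²)
C(p(1), 2)*(N*13) = (1*(1 + 2*1))*(4*13) = (1*(1 + 2))*52 = (1*3)*52 = 3*52 = 156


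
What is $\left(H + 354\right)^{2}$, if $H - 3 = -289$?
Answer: $4624$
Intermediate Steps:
$H = -286$ ($H = 3 - 289 = -286$)
$\left(H + 354\right)^{2} = \left(-286 + 354\right)^{2} = 68^{2} = 4624$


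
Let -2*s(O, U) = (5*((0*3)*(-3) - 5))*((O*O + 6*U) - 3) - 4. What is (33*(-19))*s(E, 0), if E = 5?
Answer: -173679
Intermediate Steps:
s(O, U) = -71/2 + 75*U + 25*O²/2 (s(O, U) = -((5*((0*3)*(-3) - 5))*((O*O + 6*U) - 3) - 4)/2 = -((5*(0*(-3) - 5))*((O² + 6*U) - 3) - 4)/2 = -((5*(0 - 5))*(-3 + O² + 6*U) - 4)/2 = -((5*(-5))*(-3 + O² + 6*U) - 4)/2 = -(-25*(-3 + O² + 6*U) - 4)/2 = -((75 - 150*U - 25*O²) - 4)/2 = -(71 - 150*U - 25*O²)/2 = -71/2 + 75*U + 25*O²/2)
(33*(-19))*s(E, 0) = (33*(-19))*(-71/2 + 75*0 + (25/2)*5²) = -627*(-71/2 + 0 + (25/2)*25) = -627*(-71/2 + 0 + 625/2) = -627*277 = -173679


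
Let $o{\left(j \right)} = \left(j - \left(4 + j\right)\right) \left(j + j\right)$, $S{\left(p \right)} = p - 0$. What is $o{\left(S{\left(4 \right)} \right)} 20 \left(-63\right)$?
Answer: $40320$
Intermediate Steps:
$S{\left(p \right)} = p$ ($S{\left(p \right)} = p + 0 = p$)
$o{\left(j \right)} = - 8 j$ ($o{\left(j \right)} = - 4 \cdot 2 j = - 8 j$)
$o{\left(S{\left(4 \right)} \right)} 20 \left(-63\right) = \left(-8\right) 4 \cdot 20 \left(-63\right) = \left(-32\right) 20 \left(-63\right) = \left(-640\right) \left(-63\right) = 40320$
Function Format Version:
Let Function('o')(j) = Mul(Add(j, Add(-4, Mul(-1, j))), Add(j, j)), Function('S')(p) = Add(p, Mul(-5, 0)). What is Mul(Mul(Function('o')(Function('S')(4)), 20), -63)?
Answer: 40320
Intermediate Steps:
Function('S')(p) = p (Function('S')(p) = Add(p, 0) = p)
Function('o')(j) = Mul(-8, j) (Function('o')(j) = Mul(-4, Mul(2, j)) = Mul(-8, j))
Mul(Mul(Function('o')(Function('S')(4)), 20), -63) = Mul(Mul(Mul(-8, 4), 20), -63) = Mul(Mul(-32, 20), -63) = Mul(-640, -63) = 40320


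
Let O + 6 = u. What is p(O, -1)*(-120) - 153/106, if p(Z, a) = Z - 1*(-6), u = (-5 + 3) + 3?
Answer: -12873/106 ≈ -121.44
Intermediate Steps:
u = 1 (u = -2 + 3 = 1)
O = -5 (O = -6 + 1 = -5)
p(Z, a) = 6 + Z (p(Z, a) = Z + 6 = 6 + Z)
p(O, -1)*(-120) - 153/106 = (6 - 5)*(-120) - 153/106 = 1*(-120) - 153*1/106 = -120 - 153/106 = -12873/106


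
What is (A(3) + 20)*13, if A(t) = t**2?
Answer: 377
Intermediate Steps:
(A(3) + 20)*13 = (3**2 + 20)*13 = (9 + 20)*13 = 29*13 = 377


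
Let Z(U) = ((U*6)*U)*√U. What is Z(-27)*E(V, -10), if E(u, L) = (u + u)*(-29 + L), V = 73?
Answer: -74716668*I*√3 ≈ -1.2941e+8*I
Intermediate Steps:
E(u, L) = 2*u*(-29 + L) (E(u, L) = (2*u)*(-29 + L) = 2*u*(-29 + L))
Z(U) = 6*U^(5/2) (Z(U) = ((6*U)*U)*√U = (6*U²)*√U = 6*U^(5/2))
Z(-27)*E(V, -10) = (6*(-27)^(5/2))*(2*73*(-29 - 10)) = (6*(2187*I*√3))*(2*73*(-39)) = (13122*I*√3)*(-5694) = -74716668*I*√3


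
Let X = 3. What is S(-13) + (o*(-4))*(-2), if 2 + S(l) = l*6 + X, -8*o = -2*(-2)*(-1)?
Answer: -73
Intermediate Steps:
o = 1/2 (o = -(-2*(-2))*(-1)/8 = -(-1)/2 = -1/8*(-4) = 1/2 ≈ 0.50000)
S(l) = 1 + 6*l (S(l) = -2 + (l*6 + 3) = -2 + (6*l + 3) = -2 + (3 + 6*l) = 1 + 6*l)
S(-13) + (o*(-4))*(-2) = (1 + 6*(-13)) + ((1/2)*(-4))*(-2) = (1 - 78) - 2*(-2) = -77 + 4 = -73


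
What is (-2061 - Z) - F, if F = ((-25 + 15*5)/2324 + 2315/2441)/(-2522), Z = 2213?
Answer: -30574084987321/7153506724 ≈ -4274.0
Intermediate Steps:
F = -2751055/7153506724 (F = ((-25 + 75)*(1/2324) + 2315*(1/2441))*(-1/2522) = (50*(1/2324) + 2315/2441)*(-1/2522) = (25/1162 + 2315/2441)*(-1/2522) = (2751055/2836442)*(-1/2522) = -2751055/7153506724 ≈ -0.00038457)
(-2061 - Z) - F = (-2061 - 1*2213) - 1*(-2751055/7153506724) = (-2061 - 2213) + 2751055/7153506724 = -4274 + 2751055/7153506724 = -30574084987321/7153506724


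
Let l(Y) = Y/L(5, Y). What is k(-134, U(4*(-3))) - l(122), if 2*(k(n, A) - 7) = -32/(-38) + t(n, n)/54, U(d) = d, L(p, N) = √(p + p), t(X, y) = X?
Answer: 6341/1026 - 61*√10/5 ≈ -32.399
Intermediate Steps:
L(p, N) = √2*√p (L(p, N) = √(2*p) = √2*√p)
k(n, A) = 141/19 + n/108 (k(n, A) = 7 + (-32/(-38) + n/54)/2 = 7 + (-32*(-1/38) + n*(1/54))/2 = 7 + (16/19 + n/54)/2 = 7 + (8/19 + n/108) = 141/19 + n/108)
l(Y) = Y*√10/10 (l(Y) = Y/((√2*√5)) = Y/(√10) = Y*(√10/10) = Y*√10/10)
k(-134, U(4*(-3))) - l(122) = (141/19 + (1/108)*(-134)) - 122*√10/10 = (141/19 - 67/54) - 61*√10/5 = 6341/1026 - 61*√10/5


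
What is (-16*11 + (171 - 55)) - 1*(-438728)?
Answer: 438668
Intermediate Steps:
(-16*11 + (171 - 55)) - 1*(-438728) = (-176 + 116) + 438728 = -60 + 438728 = 438668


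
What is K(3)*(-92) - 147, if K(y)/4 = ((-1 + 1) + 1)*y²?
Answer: -3459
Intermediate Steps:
K(y) = 4*y² (K(y) = 4*(((-1 + 1) + 1)*y²) = 4*((0 + 1)*y²) = 4*(1*y²) = 4*y²)
K(3)*(-92) - 147 = (4*3²)*(-92) - 147 = (4*9)*(-92) - 147 = 36*(-92) - 147 = -3312 - 147 = -3459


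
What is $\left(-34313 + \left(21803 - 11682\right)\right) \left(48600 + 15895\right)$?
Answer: $-1560263040$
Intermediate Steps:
$\left(-34313 + \left(21803 - 11682\right)\right) \left(48600 + 15895\right) = \left(-34313 + \left(21803 - 11682\right)\right) 64495 = \left(-34313 + 10121\right) 64495 = \left(-24192\right) 64495 = -1560263040$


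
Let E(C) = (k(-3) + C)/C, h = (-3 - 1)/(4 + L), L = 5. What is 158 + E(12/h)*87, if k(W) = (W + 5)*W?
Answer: 793/3 ≈ 264.33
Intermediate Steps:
h = -4/9 (h = (-3 - 1)/(4 + 5) = -4/9 ≈ -0.44444)
k(W) = W*(5 + W) (k(W) = (5 + W)*W = W*(5 + W))
E(C) = (-6 + C)/C (E(C) = (-3*(5 - 3) + C)/C = (-3*2 + C)/C = (-6 + C)/C)
158 + E(12/h)*87 = 158 + ((-6 + 12/(-4/9))/((12/(-4/9))))*87 = 158 + ((-6 + 12*(-9/4))/((12*(-9/4))))*87 = 158 + ((-6 - 27)/(-27))*87 = 158 - 1/27*(-33)*87 = 158 + (11/9)*87 = 158 + 319/3 = 793/3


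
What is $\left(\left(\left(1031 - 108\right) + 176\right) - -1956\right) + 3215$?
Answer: $6270$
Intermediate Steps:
$\left(\left(\left(1031 - 108\right) + 176\right) - -1956\right) + 3215 = \left(\left(\left(1031 + \left(-568 + 460\right)\right) + 176\right) + 1956\right) + 3215 = \left(\left(\left(1031 - 108\right) + 176\right) + 1956\right) + 3215 = \left(\left(923 + 176\right) + 1956\right) + 3215 = \left(1099 + 1956\right) + 3215 = 3055 + 3215 = 6270$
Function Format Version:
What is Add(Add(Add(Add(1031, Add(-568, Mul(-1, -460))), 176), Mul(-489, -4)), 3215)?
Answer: 6270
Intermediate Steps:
Add(Add(Add(Add(1031, Add(-568, Mul(-1, -460))), 176), Mul(-489, -4)), 3215) = Add(Add(Add(Add(1031, Add(-568, 460)), 176), 1956), 3215) = Add(Add(Add(Add(1031, -108), 176), 1956), 3215) = Add(Add(Add(923, 176), 1956), 3215) = Add(Add(1099, 1956), 3215) = Add(3055, 3215) = 6270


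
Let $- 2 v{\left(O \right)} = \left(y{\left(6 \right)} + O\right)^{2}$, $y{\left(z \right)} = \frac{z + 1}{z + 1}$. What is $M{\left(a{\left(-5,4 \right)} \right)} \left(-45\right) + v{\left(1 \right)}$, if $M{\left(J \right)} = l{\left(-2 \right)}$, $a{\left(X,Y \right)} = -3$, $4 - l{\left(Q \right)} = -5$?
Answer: $-407$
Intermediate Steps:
$l{\left(Q \right)} = 9$ ($l{\left(Q \right)} = 4 - -5 = 4 + 5 = 9$)
$y{\left(z \right)} = 1$ ($y{\left(z \right)} = \frac{1 + z}{1 + z} = 1$)
$M{\left(J \right)} = 9$
$v{\left(O \right)} = - \frac{\left(1 + O\right)^{2}}{2}$
$M{\left(a{\left(-5,4 \right)} \right)} \left(-45\right) + v{\left(1 \right)} = 9 \left(-45\right) - \frac{\left(1 + 1\right)^{2}}{2} = -405 - \frac{2^{2}}{2} = -405 - 2 = -407$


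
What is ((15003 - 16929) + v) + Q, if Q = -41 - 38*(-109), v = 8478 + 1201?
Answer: 11854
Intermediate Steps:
v = 9679
Q = 4101 (Q = -41 + 4142 = 4101)
((15003 - 16929) + v) + Q = ((15003 - 16929) + 9679) + 4101 = (-1926 + 9679) + 4101 = 7753 + 4101 = 11854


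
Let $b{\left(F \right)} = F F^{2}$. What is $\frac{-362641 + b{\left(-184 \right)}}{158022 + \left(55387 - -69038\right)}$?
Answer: $- \frac{6592145}{282447} \approx -23.339$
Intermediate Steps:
$b{\left(F \right)} = F^{3}$
$\frac{-362641 + b{\left(-184 \right)}}{158022 + \left(55387 - -69038\right)} = \frac{-362641 + \left(-184\right)^{3}}{158022 + \left(55387 - -69038\right)} = \frac{-362641 - 6229504}{158022 + \left(55387 + 69038\right)} = - \frac{6592145}{158022 + 124425} = - \frac{6592145}{282447}$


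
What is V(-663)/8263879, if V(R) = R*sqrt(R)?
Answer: -51*I*sqrt(663)/635683 ≈ -0.0020658*I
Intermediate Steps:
V(R) = R**(3/2)
V(-663)/8263879 = (-663)**(3/2)/8263879 = -663*I*sqrt(663)*(1/8263879) = -51*I*sqrt(663)/635683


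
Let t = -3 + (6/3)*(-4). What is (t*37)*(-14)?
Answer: 5698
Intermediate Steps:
t = -11 (t = -3 + (6*(⅓))*(-4) = -3 + 2*(-4) = -3 - 8 = -11)
(t*37)*(-14) = -11*37*(-14) = -407*(-14) = 5698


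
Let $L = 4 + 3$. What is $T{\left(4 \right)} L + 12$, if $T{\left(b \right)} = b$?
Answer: $40$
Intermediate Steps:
$L = 7$
$T{\left(4 \right)} L + 12 = 4 \cdot 7 + 12 = 28 + 12 = 40$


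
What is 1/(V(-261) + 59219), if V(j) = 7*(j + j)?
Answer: 1/55565 ≈ 1.7997e-5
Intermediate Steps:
V(j) = 14*j (V(j) = 7*(2*j) = 14*j)
1/(V(-261) + 59219) = 1/(14*(-261) + 59219) = 1/(-3654 + 59219) = 1/55565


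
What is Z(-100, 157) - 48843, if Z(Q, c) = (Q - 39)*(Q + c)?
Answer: -56766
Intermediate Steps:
Z(Q, c) = (-39 + Q)*(Q + c)
Z(-100, 157) - 48843 = ((-100)² - 39*(-100) - 39*157 - 100*157) - 48843 = (10000 + 3900 - 6123 - 15700) - 48843 = -7923 - 48843 = -56766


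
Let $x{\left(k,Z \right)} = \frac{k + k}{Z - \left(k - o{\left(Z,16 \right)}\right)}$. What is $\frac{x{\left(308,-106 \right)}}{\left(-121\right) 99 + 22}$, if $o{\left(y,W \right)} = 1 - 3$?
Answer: $\frac{7}{56524} \approx 0.00012384$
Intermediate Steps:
$o{\left(y,W \right)} = -2$
$x{\left(k,Z \right)} = \frac{2 k}{-2 + Z - k}$ ($x{\left(k,Z \right)} = \frac{k + k}{Z - \left(2 + k\right)} = \frac{2 k}{-2 + Z - k}$)
$\frac{x{\left(308,-106 \right)}}{\left(-121\right) 99 + 22} = \frac{\left(-2\right) 308 \frac{1}{2 + 308 - -106}}{\left(-121\right) 99 + 22} = \frac{\left(-2\right) 308 \frac{1}{2 + 308 + 106}}{-11979 + 22} = \frac{\left(-2\right) 308 \cdot \frac{1}{416}}{-11957} = \left(-2\right) 308 \cdot \frac{1}{416} \left(- \frac{1}{11957}\right) = \left(- \frac{77}{52}\right) \left(- \frac{1}{11957}\right) = \frac{7}{56524}$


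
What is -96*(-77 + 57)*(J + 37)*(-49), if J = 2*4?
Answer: -4233600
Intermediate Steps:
J = 8
-96*(-77 + 57)*(J + 37)*(-49) = -96*(-77 + 57)*(8 + 37)*(-49) = -(-1920)*45*(-49) = -96*(-900)*(-49) = 86400*(-49) = -4233600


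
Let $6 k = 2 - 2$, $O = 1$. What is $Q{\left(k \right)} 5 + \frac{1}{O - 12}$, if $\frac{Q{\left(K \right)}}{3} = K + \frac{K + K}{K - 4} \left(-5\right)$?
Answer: $- \frac{1}{11} \approx -0.090909$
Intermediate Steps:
$k = 0$ ($k = \frac{2 - 2}{6} = \frac{1}{6} \cdot 0 = 0$)
$Q{\left(K \right)} = 3 K - \frac{30 K}{-4 + K}$ ($Q{\left(K \right)} = 3 \left(K + \frac{K + K}{K - 4} \left(-5\right)\right) = 3 \left(K + \frac{2 K}{-4 + K} \left(-5\right)\right) = 3 \left(K - \frac{10 K}{-4 + K}\right) = 3 K - \frac{30 K}{-4 + K}$)
$Q{\left(k \right)} 5 + \frac{1}{O - 12} = 3 \cdot 0 \frac{1}{-4 + 0} \left(-14 + 0\right) 5 + \frac{1}{1 - 12} = 3 \cdot 0 \frac{1}{-4} \left(-14\right) 5 + \frac{1}{1 - 12} = 3 \cdot 0 \left(- \frac{1}{4}\right) \left(-14\right) 5 + \frac{1}{-11} = 0 \cdot 5 - \frac{1}{11} = 0 - \frac{1}{11} = - \frac{1}{11}$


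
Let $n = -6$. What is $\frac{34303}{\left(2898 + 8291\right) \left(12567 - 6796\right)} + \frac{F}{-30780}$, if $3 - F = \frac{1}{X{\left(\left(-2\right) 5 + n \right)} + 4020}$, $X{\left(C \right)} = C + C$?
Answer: $\frac{3438243729523}{7926219833150160} \approx 0.00043378$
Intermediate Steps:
$X{\left(C \right)} = 2 C$
$F = \frac{11963}{3988}$ ($F = 3 - \frac{1}{2 \left(\left(-2\right) 5 - 6\right) + 4020} = 3 - \frac{1}{2 \left(-10 - 6\right) + 4020} = 3 - \frac{1}{2 \left(-16\right) + 4020} = 3 - \frac{1}{-32 + 4020} = 3 - \frac{1}{3988} = \frac{11963}{3988} \approx 2.9997$)
$\frac{34303}{\left(2898 + 8291\right) \left(12567 - 6796\right)} + \frac{F}{-30780} = \frac{34303}{\left(2898 + 8291\right) \left(12567 - 6796\right)} + \frac{11963}{3988 \left(-30780\right)} = \frac{34303}{11189 \cdot 5771} + \frac{11963}{3988} \left(- \frac{1}{30780}\right) = \frac{34303}{64571719} - \frac{11963}{122750640} = \frac{3438243729523}{7926219833150160}$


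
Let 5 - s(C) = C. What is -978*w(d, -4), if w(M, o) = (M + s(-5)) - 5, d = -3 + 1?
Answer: -2934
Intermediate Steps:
s(C) = 5 - C
d = -2
w(M, o) = 5 + M (w(M, o) = (M + (5 - 1*(-5))) - 5 = (M + (5 + 5)) - 5 = (M + 10) - 5 = (10 + M) - 5 = 5 + M)
-978*w(d, -4) = -978*(5 - 2) = -978*3 = -2934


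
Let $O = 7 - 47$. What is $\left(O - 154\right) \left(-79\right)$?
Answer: $15326$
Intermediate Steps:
$O = -40$
$\left(O - 154\right) \left(-79\right) = \left(-40 - 154\right) \left(-79\right) = \left(-194\right) \left(-79\right) = 15326$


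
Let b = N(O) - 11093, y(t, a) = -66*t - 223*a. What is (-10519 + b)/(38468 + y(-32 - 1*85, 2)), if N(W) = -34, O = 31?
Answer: -10823/22872 ≈ -0.47320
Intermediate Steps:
y(t, a) = -223*a - 66*t
b = -11127 (b = -34 - 11093 = -11127)
(-10519 + b)/(38468 + y(-32 - 1*85, 2)) = (-10519 - 11127)/(38468 + (-223*2 - 66*(-32 - 1*85))) = -21646/(38468 + (-446 - 66*(-32 - 85))) = -21646/(38468 + (-446 - 66*(-117))) = -21646/(38468 + (-446 + 7722)) = -21646/(38468 + 7276) = -21646/45744 = -21646*1/45744 = -10823/22872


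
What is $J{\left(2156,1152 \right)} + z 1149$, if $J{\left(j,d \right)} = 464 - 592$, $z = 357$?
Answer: $410065$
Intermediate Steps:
$J{\left(j,d \right)} = -128$
$J{\left(2156,1152 \right)} + z 1149 = -128 + 357 \cdot 1149 = -128 + 410193 = 410065$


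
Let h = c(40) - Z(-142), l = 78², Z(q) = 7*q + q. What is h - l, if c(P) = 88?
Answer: -4860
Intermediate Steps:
Z(q) = 8*q
l = 6084
h = 1224 (h = 88 - 8*(-142) = 88 - 1*(-1136) = 88 + 1136 = 1224)
h - l = 1224 - 1*6084 = 1224 - 6084 = -4860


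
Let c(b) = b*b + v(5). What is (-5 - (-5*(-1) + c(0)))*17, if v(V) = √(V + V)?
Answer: -170 - 17*√10 ≈ -223.76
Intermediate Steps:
v(V) = √2*√V (v(V) = √(2*V) = √2*√V)
c(b) = √10 + b² (c(b) = b*b + √2*√5 = b² + √10 = √10 + b²)
(-5 - (-5*(-1) + c(0)))*17 = (-5 - (-5*(-1) + (√10 + 0²)))*17 = (-5 - (5 + (√10 + 0)))*17 = (-5 - (5 + √10))*17 = (-5 + (-5 - √10))*17 = (-10 - √10)*17 = -170 - 17*√10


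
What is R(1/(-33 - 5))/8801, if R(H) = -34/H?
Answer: 1292/8801 ≈ 0.14680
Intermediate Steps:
R(1/(-33 - 5))/8801 = -34/(1/(-33 - 5))/8801 = -34/(1/(-38))*(1/8801) = -34/(-1/38)*(1/8801) = -34*(-38)*(1/8801) = 1292*(1/8801) = 1292/8801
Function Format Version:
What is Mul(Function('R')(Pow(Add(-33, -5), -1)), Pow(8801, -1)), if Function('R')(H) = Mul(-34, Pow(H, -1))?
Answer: Rational(1292, 8801) ≈ 0.14680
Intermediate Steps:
Mul(Function('R')(Pow(Add(-33, -5), -1)), Pow(8801, -1)) = Mul(Mul(-34, Pow(Pow(Add(-33, -5), -1), -1)), Pow(8801, -1)) = Mul(Mul(-34, Pow(Pow(-38, -1), -1)), Rational(1, 8801)) = Mul(Mul(-34, Pow(Rational(-1, 38), -1)), Rational(1, 8801)) = Mul(Mul(-34, -38), Rational(1, 8801)) = Mul(1292, Rational(1, 8801)) = Rational(1292, 8801)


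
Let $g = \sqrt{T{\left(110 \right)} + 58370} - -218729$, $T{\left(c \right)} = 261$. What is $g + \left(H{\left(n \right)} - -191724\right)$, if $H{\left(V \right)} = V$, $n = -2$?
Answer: $410451 + \sqrt{58631} \approx 4.1069 \cdot 10^{5}$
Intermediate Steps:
$g = 218729 + \sqrt{58631}$ ($g = \sqrt{261 + 58370} - -218729 = \sqrt{58631} + 218729 = 218729 + \sqrt{58631} \approx 2.1897 \cdot 10^{5}$)
$g + \left(H{\left(n \right)} - -191724\right) = \left(218729 + \sqrt{58631}\right) - -191722 = \left(218729 + \sqrt{58631}\right) + \left(-2 + 191724\right) = \left(218729 + \sqrt{58631}\right) + 191722 = 410451 + \sqrt{58631}$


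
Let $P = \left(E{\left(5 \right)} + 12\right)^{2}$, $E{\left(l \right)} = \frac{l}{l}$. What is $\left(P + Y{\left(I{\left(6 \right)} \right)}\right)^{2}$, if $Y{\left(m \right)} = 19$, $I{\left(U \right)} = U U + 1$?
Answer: $35344$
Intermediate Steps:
$I{\left(U \right)} = 1 + U^{2}$ ($I{\left(U \right)} = U^{2} + 1 = 1 + U^{2}$)
$E{\left(l \right)} = 1$
$P = 169$ ($P = \left(1 + 12\right)^{2} = 13^{2} = 169$)
$\left(P + Y{\left(I{\left(6 \right)} \right)}\right)^{2} = \left(169 + 19\right)^{2} = 188^{2} = 35344$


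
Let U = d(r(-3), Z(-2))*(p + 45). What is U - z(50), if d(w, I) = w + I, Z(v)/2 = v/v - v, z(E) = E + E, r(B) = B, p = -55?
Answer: -130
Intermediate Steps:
z(E) = 2*E
Z(v) = 2 - 2*v (Z(v) = 2*(v/v - v) = 2*(1 - v) = 2 - 2*v)
d(w, I) = I + w
U = -30 (U = ((2 - 2*(-2)) - 3)*(-55 + 45) = ((2 + 4) - 3)*(-10) = (6 - 3)*(-10) = 3*(-10) = -30)
U - z(50) = -30 - 2*50 = -30 - 1*100 = -30 - 100 = -130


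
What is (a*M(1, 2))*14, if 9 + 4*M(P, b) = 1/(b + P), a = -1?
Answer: 91/3 ≈ 30.333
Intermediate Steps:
M(P, b) = -9/4 + 1/(4*(P + b)) (M(P, b) = -9/4 + 1/(4*(b + P)) = -9/4 + 1/(4*(P + b)))
(a*M(1, 2))*14 = -(1 - 9*1 - 9*2)/(4*(1 + 2))*14 = -(1 - 9 - 18)/(4*3)*14 = -(-26)/(4*3)*14 = -1*(-13/6)*14 = (13/6)*14 = 91/3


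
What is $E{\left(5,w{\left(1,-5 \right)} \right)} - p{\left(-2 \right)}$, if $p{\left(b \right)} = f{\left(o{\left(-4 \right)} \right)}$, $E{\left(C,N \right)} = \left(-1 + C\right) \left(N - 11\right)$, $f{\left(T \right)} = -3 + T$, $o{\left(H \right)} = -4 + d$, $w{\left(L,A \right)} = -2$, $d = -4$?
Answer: $-41$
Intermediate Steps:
$o{\left(H \right)} = -8$ ($o{\left(H \right)} = -4 - 4 = -8$)
$E{\left(C,N \right)} = \left(-1 + C\right) \left(-11 + N\right)$
$p{\left(b \right)} = -11$ ($p{\left(b \right)} = -3 - 8 = -11$)
$E{\left(5,w{\left(1,-5 \right)} \right)} - p{\left(-2 \right)} = \left(11 - -2 - 55 + 5 \left(-2\right)\right) - -11 = \left(11 + 2 - 55 - 10\right) + 11 = -52 + 11 = -41$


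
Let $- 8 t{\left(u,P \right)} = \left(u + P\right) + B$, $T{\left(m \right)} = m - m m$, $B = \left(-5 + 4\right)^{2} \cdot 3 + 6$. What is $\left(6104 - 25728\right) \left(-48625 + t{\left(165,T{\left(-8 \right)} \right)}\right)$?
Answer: $954467206$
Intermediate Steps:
$B = 9$ ($B = \left(-1\right)^{2} \cdot 3 + 6 = 1 \cdot 3 + 6 = 3 + 6 = 9$)
$T{\left(m \right)} = m - m^{2}$
$t{\left(u,P \right)} = - \frac{9}{8} - \frac{P}{8} - \frac{u}{8}$ ($t{\left(u,P \right)} = - \frac{\left(u + P\right) + 9}{8} = - \frac{\left(P + u\right) + 9}{8} = - \frac{9 + P + u}{8} = - \frac{9}{8} - \frac{P}{8} - \frac{u}{8}$)
$\left(6104 - 25728\right) \left(-48625 + t{\left(165,T{\left(-8 \right)} \right)}\right) = \left(6104 - 25728\right) \left(-48625 - \left(\frac{87}{4} + \frac{1}{8} \left(-8\right) \left(1 - -8\right)\right)\right) = - 19624 \left(-48625 - \left(\frac{87}{4} + \frac{1}{8} \left(-8\right) \left(1 + 8\right)\right)\right) = - 19624 \left(-48625 - \left(\frac{87}{4} + \frac{1}{8} \left(-8\right) 9\right)\right) = - 19624 \left(-48625 - \frac{51}{4}\right) = \left(-19624\right) \left(- \frac{194551}{4}\right) = 954467206$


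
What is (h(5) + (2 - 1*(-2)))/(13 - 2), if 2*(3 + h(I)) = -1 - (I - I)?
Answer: 1/22 ≈ 0.045455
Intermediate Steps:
h(I) = -7/2 (h(I) = -3 + (-1 - (I - I))/2 = -3 + (-1 - 1*0)/2 = -3 + (-1 + 0)/2 = -3 + (½)*(-1) = -3 - ½ = -7/2)
(h(5) + (2 - 1*(-2)))/(13 - 2) = (-7/2 + (2 - 1*(-2)))/(13 - 2) = (-7/2 + (2 + 2))/11 = (-7/2 + 4)*(1/11) = (½)*(1/11) = 1/22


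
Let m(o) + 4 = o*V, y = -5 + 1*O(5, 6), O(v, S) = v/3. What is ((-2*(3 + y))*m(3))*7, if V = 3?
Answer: 70/3 ≈ 23.333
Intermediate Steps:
O(v, S) = v/3 (O(v, S) = v*(1/3) = v/3)
y = -10/3 (y = -5 + 1*((1/3)*5) = -5 + 1*(5/3) = -5 + 5/3 = -10/3 ≈ -3.3333)
m(o) = -4 + 3*o (m(o) = -4 + o*3 = -4 + 3*o)
((-2*(3 + y))*m(3))*7 = ((-2*(3 - 10/3))*(-4 + 3*3))*7 = ((-2*(-1/3))*(-4 + 9))*7 = ((2/3)*5)*7 = (10/3)*7 = 70/3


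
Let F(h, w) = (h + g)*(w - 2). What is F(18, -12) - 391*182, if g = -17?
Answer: -71176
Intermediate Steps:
F(h, w) = (-17 + h)*(-2 + w) (F(h, w) = (h - 17)*(w - 2) = (-17 + h)*(-2 + w))
F(18, -12) - 391*182 = (34 - 17*(-12) - 2*18 + 18*(-12)) - 391*182 = (34 + 204 - 36 - 216) - 71162 = -14 - 71162 = -71176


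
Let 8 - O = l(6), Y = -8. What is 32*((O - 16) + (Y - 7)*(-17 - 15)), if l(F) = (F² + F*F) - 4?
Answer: 12928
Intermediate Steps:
l(F) = -4 + 2*F² (l(F) = (F² + F²) - 4 = 2*F² - 4 = -4 + 2*F²)
O = -60 (O = 8 - (-4 + 2*6²) = 8 - (-4 + 2*36) = 8 - (-4 + 72) = 8 - 1*68 = 8 - 68 = -60)
32*((O - 16) + (Y - 7)*(-17 - 15)) = 32*((-60 - 16) + (-8 - 7)*(-17 - 15)) = 32*(-76 - 15*(-32)) = 32*(-76 + 480) = 32*404 = 12928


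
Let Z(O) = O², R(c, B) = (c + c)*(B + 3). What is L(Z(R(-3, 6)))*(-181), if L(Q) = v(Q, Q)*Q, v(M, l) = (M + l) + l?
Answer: -4617159408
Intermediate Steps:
v(M, l) = M + 2*l
R(c, B) = 2*c*(3 + B) (R(c, B) = (2*c)*(3 + B) = 2*c*(3 + B))
L(Q) = 3*Q² (L(Q) = (Q + 2*Q)*Q = (3*Q)*Q = 3*Q²)
L(Z(R(-3, 6)))*(-181) = (3*((2*(-3)*(3 + 6))²)²)*(-181) = (3*((2*(-3)*9)²)²)*(-181) = (3*((-54)²)²)*(-181) = (3*2916²)*(-181) = (3*8503056)*(-181) = 25509168*(-181) = -4617159408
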